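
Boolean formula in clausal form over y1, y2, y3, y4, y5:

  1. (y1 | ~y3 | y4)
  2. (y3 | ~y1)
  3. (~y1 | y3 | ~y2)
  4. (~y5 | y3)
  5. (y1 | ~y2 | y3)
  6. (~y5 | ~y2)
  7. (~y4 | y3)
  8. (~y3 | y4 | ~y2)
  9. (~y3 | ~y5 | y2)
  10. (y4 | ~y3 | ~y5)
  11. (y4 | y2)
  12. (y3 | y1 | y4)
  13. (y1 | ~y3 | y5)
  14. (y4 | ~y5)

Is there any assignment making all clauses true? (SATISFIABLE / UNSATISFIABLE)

SATISFIABLE

Branch on y1: take y1 = True.
  then y3 is forced to True.
Set y2 = True and propagate.
  then y5 is forced to False.
  then y4 is forced to True.
Every clause has at least one true literal under this assignment.
So y1 = T, y2 = T, y3 = T, y4 = T, y5 = F is a satisfying assignment.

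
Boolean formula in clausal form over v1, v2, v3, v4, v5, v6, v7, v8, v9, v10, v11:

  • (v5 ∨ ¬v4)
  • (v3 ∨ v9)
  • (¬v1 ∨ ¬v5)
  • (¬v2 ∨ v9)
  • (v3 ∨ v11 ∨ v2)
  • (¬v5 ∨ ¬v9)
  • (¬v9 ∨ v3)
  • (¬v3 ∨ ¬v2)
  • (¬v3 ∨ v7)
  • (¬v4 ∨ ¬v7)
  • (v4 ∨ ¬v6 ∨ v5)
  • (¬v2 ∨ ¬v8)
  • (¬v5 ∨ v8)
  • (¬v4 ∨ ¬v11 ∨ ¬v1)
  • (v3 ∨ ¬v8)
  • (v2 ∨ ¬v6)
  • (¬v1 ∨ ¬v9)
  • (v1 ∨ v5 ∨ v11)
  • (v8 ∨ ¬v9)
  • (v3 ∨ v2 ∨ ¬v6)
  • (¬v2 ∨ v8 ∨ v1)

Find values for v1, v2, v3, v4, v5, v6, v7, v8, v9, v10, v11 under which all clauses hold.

v1 = True, v2 = False, v3 = True, v4 = False, v5 = False, v6 = False, v7 = True, v8 = True, v9 = False, v10 = False, v11 = True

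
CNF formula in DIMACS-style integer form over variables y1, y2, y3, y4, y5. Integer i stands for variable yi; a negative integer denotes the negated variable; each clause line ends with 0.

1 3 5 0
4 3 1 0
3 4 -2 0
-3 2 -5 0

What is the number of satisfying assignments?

Case analysis on y3 and y1:
  y3=T, y1=T: y4 free; 3 ways for (y2,y5) × 2^1 = 6.
  y3=T, y1=F: y4 free; 3 ways for (y2,y5) × 2^1 = 6.
  y3=F, y1=T: y5 free; 3 ways for (y2,y4) × 2^1 = 6.
  y3=F, y1=F: remaining (y2,y4,y5) ∈ {(F,T,T); (T,T,T)} — 2.
Total: 6 + 6 + 6 + 2 = 20.

20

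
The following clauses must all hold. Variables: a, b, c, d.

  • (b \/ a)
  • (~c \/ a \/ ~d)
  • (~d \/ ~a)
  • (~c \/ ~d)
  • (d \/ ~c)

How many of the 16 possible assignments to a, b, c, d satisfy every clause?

4

The models are:
  a=0 b=1 c=0 d=0
  a=0 b=1 c=0 d=1
  a=1 b=0 c=0 d=0
  a=1 b=1 c=0 d=0
That's 4 in total.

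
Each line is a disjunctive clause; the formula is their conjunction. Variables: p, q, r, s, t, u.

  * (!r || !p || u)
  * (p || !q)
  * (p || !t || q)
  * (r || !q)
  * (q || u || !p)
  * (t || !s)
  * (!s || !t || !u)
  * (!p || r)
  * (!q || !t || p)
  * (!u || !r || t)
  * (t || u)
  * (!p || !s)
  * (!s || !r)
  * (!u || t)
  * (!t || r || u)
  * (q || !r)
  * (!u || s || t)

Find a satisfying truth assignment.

Set p = True and propagate.
  then r is forced to True.
  then u is forced to True.
  then t is forced to True.
  then s is forced to False.
  then q is forced to True.

p=True, q=True, r=True, s=False, t=True, u=True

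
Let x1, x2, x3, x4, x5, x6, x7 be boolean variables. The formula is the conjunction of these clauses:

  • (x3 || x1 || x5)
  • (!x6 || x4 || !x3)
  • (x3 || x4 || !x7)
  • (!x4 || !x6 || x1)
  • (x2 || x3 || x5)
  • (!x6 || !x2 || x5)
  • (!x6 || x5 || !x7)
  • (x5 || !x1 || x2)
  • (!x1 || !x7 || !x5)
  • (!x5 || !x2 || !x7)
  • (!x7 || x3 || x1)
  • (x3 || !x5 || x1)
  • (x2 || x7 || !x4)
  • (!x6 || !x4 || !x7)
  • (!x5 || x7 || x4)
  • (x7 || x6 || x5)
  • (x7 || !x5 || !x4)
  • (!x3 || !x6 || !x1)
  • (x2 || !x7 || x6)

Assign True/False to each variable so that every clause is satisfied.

Set x1 = True and propagate.
For the remaining variables, x2 = True, x3 = False, x4 = True, x5 = False, x6 = False, x7 = True works.
Check each clause:
  1. (x3 || x5 || x1) — x1 is true.
  2. (!x3 || x4 || !x6) — !x6 is true.
  3. (!x7 || x3 || x4) — x4 is true.
  4. (!x6 || !x4 || x1) — x1 is true.
  5. (x5 || x2 || x3) — x2 is true.
  6. (!x2 || !x6 || x5) — !x6 is true.
  7. (x5 || !x6 || !x7) — !x6 is true.
  8. (x2 || x5 || !x1) — x2 is true.
  9. (!x7 || !x5 || !x1) — !x5 is true.
  10. (!x2 || !x5 || !x7) — !x5 is true.
  11. (x1 || !x7 || x3) — x1 is true.
  12. (x3 || !x5 || x1) — x1 is true.
  13. (x7 || x2 || !x4) — x2 is true.
  14. (!x7 || !x4 || !x6) — !x6 is true.
  15. (x7 || x4 || !x5) — !x5 is true.
  16. (x7 || x6 || x5) — x7 is true.
  17. (x7 || !x5 || !x4) — !x5 is true.
  18. (!x1 || !x3 || !x6) — !x6 is true.
  19. (x6 || x2 || !x7) — x2 is true.

x1=T, x2=T, x3=F, x4=T, x5=F, x6=F, x7=T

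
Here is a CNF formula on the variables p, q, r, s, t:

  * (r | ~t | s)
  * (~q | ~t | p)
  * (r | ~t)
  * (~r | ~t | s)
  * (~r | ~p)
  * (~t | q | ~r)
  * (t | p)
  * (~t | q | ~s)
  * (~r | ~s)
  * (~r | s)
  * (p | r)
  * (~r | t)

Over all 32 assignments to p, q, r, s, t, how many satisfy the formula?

4

The models are:
  p=1 q=0 r=0 s=0 t=0
  p=1 q=0 r=0 s=1 t=0
  p=1 q=1 r=0 s=0 t=0
  p=1 q=1 r=0 s=1 t=0
That's 4 in total.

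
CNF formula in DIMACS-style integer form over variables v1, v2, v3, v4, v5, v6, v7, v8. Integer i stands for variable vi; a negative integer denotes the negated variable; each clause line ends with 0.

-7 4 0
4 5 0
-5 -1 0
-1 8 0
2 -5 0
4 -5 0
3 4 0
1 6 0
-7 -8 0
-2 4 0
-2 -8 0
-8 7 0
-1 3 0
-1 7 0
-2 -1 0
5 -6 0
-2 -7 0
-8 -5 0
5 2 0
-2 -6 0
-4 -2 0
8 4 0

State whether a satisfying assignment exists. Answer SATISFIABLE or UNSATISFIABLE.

UNSATISFIABLE

v2 = True:
  propagation gives v4=True; an empty clause results — contradiction.
v2 = False:
  propagation gives v5=False; an empty clause results — contradiction.
Every branch closes, so no satisfying assignment exists.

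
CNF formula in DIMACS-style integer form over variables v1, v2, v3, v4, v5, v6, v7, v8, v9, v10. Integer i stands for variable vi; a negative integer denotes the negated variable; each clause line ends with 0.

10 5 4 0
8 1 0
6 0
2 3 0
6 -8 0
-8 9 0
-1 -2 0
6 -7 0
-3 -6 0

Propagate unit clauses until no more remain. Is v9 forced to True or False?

(v6) is a unit clause: v6 = True.
In (~v6 \/ ~v3), ~v6 is now false; ~v3 must hold, so v3 = False.
(v3 \/ v2) with v3 = False leaves only v2, so v2 = True.
From (~v1 \/ ~v2) and v2 = True: v1 = False.
In (v1 \/ v8), v1 is now false; v8 must hold, so v8 = True.
(~v8 \/ v9) with v8 = True leaves only v9, so v9 = True.

True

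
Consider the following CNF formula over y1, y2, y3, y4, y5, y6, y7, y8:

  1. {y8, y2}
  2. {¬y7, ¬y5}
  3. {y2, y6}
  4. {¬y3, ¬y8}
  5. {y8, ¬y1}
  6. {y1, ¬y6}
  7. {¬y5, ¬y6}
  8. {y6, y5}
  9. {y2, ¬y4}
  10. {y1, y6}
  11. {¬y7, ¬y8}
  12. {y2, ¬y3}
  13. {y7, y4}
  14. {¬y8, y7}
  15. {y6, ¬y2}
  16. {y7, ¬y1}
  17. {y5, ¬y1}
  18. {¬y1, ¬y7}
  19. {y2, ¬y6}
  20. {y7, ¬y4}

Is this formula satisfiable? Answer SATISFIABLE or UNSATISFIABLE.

y6 = True:
  propagation gives y1=True, y8=True, y3=False, y5=False; an empty clause results — contradiction.
y6 = False:
  propagation gives y2=True; an empty clause results — contradiction.
Every branch closes, so no satisfying assignment exists.

UNSATISFIABLE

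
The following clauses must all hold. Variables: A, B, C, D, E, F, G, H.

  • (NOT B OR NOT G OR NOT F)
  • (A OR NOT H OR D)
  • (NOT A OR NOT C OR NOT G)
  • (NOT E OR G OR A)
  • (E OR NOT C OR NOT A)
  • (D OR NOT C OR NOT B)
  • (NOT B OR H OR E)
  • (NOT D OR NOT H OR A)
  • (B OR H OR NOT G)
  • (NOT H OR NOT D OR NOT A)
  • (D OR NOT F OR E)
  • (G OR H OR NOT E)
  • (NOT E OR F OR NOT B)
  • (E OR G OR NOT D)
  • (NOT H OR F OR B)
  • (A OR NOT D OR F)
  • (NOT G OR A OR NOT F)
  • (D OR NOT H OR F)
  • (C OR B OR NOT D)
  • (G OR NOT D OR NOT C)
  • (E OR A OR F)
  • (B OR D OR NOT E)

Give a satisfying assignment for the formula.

A=T, B=T, C=F, D=F, E=T, F=T, G=F, H=T

Check each clause:
  1. (NOT B OR NOT F OR NOT G) — NOT G is true.
  2. (D OR NOT H OR A) — A is true.
  3. (NOT A OR NOT G OR NOT C) — NOT G is true.
  4. (NOT E OR G OR A) — A is true.
  5. (NOT C OR NOT A OR E) — E is true.
  6. (D OR NOT B OR NOT C) — NOT C is true.
  7. (H OR NOT B OR E) — H is true.
  8. (NOT D OR A OR NOT H) — A is true.
  9. (H OR B OR NOT G) — H is true.
  10. (NOT H OR NOT A OR NOT D) — NOT D is true.
  11. (D OR NOT F OR E) — E is true.
  12. (NOT E OR H OR G) — H is true.
  13. (NOT B OR NOT E OR F) — F is true.
  14. (G OR E OR NOT D) — NOT D is true.
  15. (NOT H OR F OR B) — B is true.
  16. (F OR NOT D OR A) — A is true.
  17. (NOT F OR NOT G OR A) — NOT G is true.
  18. (F OR D OR NOT H) — F is true.
  19. (B OR C OR NOT D) — B is true.
  20. (NOT C OR NOT D OR G) — NOT D is true.
  21. (F OR A OR E) — A is true.
  22. (D OR NOT E OR B) — B is true.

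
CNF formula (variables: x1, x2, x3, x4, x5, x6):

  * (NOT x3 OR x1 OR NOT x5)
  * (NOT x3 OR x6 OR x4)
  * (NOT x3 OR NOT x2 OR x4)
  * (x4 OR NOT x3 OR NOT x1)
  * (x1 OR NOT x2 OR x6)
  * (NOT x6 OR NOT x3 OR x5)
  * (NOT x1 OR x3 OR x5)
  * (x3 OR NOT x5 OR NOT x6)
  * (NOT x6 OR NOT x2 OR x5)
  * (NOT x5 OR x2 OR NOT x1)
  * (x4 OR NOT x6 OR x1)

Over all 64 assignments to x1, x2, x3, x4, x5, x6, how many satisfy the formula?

12

Split on x3, then x1.
  x3=T, x1=T: remaining (x2,x4,x5,x6) ∈ {(F,T,F,F); (T,T,F,F); (T,T,T,F); (T,T,T,T)} — 4.
  x3=T, x1=F: remaining (x2,x4,x5,x6) ∈ {(F,T,F,F)} — 1.
  x3=F, x1=T: remaining (x2,x4,x5,x6) ∈ {(T,F,T,F); (T,T,T,F)} — 2.
  x3=F, x1=F: 5 of the 16 assignments to (x2,x4,x5,x6) work.
Total: 4 + 1 + 2 + 5 = 12.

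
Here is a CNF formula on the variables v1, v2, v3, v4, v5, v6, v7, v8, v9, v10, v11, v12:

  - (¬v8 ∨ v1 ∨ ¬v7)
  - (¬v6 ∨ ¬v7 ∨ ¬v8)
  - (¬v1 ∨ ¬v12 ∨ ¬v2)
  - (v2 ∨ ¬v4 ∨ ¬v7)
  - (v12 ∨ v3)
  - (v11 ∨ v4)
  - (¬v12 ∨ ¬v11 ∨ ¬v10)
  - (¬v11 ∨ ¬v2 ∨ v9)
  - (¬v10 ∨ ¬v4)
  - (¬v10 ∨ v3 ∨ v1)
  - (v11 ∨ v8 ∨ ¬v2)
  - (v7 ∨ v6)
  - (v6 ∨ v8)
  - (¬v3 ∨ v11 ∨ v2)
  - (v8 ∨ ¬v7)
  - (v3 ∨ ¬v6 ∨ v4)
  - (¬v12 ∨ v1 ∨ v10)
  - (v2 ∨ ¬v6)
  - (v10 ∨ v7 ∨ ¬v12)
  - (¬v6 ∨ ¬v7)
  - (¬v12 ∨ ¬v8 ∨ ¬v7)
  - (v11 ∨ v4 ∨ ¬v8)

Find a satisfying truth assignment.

v1 = T, v2 = T, v3 = T, v4 = T, v5 = T, v6 = F, v7 = T, v8 = T, v9 = T, v10 = F, v11 = T, v12 = F

Check each clause:
  1. (¬v7 ∨ ¬v8 ∨ v1) — v1 is true.
  2. (¬v6 ∨ ¬v7 ∨ ¬v8) — ¬v6 is true.
  3. (¬v2 ∨ ¬v12 ∨ ¬v1) — ¬v12 is true.
  4. (v2 ∨ ¬v4 ∨ ¬v7) — v2 is true.
  5. (v12 ∨ v3) — v3 is true.
  6. (v4 ∨ v11) — v11 is true.
  7. (¬v11 ∨ ¬v10 ∨ ¬v12) — ¬v12 is true.
  8. (¬v2 ∨ v9 ∨ ¬v11) — v9 is true.
  9. (¬v10 ∨ ¬v4) — ¬v10 is true.
  10. (v1 ∨ ¬v10 ∨ v3) — v1 is true.
  11. (v8 ∨ v11 ∨ ¬v2) — v8 is true.
  12. (v6 ∨ v7) — v7 is true.
  13. (v6 ∨ v8) — v8 is true.
  14. (v11 ∨ v2 ∨ ¬v3) — v2 is true.
  15. (v8 ∨ ¬v7) — v8 is true.
  16. (v3 ∨ v4 ∨ ¬v6) — ¬v6 is true.
  17. (¬v12 ∨ v1 ∨ v10) — v1 is true.
  18. (v2 ∨ ¬v6) — v2 is true.
  19. (v7 ∨ ¬v12 ∨ v10) — ¬v12 is true.
  20. (¬v6 ∨ ¬v7) — ¬v6 is true.
  21. (¬v8 ∨ ¬v7 ∨ ¬v12) — ¬v12 is true.
  22. (¬v8 ∨ v4 ∨ v11) — v11 is true.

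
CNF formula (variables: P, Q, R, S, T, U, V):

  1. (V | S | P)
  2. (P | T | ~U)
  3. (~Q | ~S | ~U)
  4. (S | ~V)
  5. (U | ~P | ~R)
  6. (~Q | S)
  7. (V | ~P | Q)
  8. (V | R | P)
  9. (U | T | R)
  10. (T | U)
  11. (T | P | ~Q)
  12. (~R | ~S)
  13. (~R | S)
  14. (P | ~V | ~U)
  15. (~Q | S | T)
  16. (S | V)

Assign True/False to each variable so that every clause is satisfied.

Set P = True and propagate.
Branch on Q: take Q = False.
  then V is forced to True.
  then S is forced to True.
  then R is forced to False.
Try T = False.
  then U is forced to True.

P=True, Q=False, R=False, S=True, T=False, U=True, V=True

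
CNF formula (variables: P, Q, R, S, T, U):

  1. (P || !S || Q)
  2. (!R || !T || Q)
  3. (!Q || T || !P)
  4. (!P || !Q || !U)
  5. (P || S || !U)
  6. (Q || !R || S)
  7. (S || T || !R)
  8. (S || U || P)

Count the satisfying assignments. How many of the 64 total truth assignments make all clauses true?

22

Case analysis on P and Q:
  P=T, Q=T: remaining (R,S,T,U) ∈ {(F,F,T,F); (F,T,T,F); (T,F,T,F); (T,T,T,F)} — 4.
  P=T, Q=F: U free; 5 ways for (R,S,T) × 2^1 = 10.
  P=F, Q=T: forces S=T; R, T, U free → 2^3 = 8.
  P=F, Q=F: a clause becomes empty — 0.
Total: 4 + 10 + 8 + 0 = 22.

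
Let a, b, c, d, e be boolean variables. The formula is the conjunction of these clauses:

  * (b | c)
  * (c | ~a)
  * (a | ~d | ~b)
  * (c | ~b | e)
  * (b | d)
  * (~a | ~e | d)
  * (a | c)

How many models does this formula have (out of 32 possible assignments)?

Split on a, then b.
  a=1, b=1: remaining (c,d,e) ∈ {(1,0,0); (1,1,0); (1,1,1)} — 3.
  a=1, b=0: remaining (c,d,e) ∈ {(1,1,0); (1,1,1)} — 2.
  a=0, b=1: remaining (c,d,e) ∈ {(1,0,0); (1,0,1)} — 2.
  a=0, b=0: remaining (c,d,e) ∈ {(1,1,0); (1,1,1)} — 2.
Total: 3 + 2 + 2 + 2 = 9.

9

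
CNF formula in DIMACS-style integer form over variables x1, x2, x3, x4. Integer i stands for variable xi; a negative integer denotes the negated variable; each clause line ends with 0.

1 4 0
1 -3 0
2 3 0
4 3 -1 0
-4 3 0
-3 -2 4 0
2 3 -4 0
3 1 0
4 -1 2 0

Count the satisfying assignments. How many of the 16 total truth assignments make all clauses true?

2

The models are:
  x1=1 x2=0 x3=1 x4=1
  x1=1 x2=1 x3=1 x4=1
Count: 2.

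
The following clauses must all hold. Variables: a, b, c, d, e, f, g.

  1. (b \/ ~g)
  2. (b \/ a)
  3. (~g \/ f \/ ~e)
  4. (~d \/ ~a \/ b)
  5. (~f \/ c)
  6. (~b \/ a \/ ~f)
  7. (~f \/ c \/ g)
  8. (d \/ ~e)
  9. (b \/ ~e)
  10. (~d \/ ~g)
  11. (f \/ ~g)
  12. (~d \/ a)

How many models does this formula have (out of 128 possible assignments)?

15

Case analysis on b and f:
  b=T, f=T: remaining (a,c,d,e,g) ∈ {(T,T,F,F,F); (T,T,F,F,T); (T,T,T,F,F); (T,T,T,T,F)} — 4.
  b=T, f=F: c free; 4 ways for (a,d,e,g) × 2^1 = 8.
  b=F, f=T: remaining (a,c,d,e,g) ∈ {(T,T,F,F,F)} — 1.
  b=F, f=F: remaining (a,c,d,e,g) ∈ {(T,F,F,F,F); (T,T,F,F,F)} — 2.
Total: 4 + 8 + 1 + 2 = 15.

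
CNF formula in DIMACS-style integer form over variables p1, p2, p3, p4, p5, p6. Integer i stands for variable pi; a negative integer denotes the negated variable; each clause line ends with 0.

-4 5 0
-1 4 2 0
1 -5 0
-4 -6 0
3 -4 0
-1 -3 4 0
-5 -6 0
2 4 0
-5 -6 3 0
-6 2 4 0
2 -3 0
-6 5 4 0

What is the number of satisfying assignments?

Satisfying assignments:
  p1=0 p2=1 p3=0 p4=0 p5=0 p6=0
  p1=0 p2=1 p3=1 p4=0 p5=0 p6=0
  p1=1 p2=1 p3=0 p4=0 p5=0 p6=0
  p1=1 p2=1 p3=0 p4=0 p5=1 p6=0
  p1=1 p2=1 p3=1 p4=1 p5=1 p6=0
Count: 5.

5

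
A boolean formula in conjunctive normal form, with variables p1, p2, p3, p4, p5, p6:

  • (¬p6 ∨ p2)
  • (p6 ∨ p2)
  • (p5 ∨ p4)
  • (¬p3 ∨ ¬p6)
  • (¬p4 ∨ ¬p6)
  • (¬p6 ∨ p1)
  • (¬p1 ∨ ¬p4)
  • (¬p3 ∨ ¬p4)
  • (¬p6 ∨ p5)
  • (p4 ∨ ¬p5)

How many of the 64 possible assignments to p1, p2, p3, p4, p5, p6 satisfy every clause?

2

The models are:
  p1=0 p2=1 p3=0 p4=1 p5=0 p6=0
  p1=0 p2=1 p3=0 p4=1 p5=1 p6=0
Count: 2.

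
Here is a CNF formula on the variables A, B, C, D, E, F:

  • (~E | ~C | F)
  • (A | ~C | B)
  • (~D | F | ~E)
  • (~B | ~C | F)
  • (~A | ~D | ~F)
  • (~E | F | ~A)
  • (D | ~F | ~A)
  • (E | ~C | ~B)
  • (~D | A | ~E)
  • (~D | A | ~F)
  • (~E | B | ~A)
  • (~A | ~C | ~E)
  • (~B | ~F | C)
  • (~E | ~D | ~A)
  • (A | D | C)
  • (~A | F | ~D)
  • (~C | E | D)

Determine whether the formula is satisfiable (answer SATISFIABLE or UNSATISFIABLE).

SATISFIABLE

Branch on A: take A = False.
Branch on B: take B = True.
The remaining clauses are satisfied by C = False, D = True, E = False, F = False.
So A=False, B=True, C=False, D=True, E=False, F=False is a satisfying assignment.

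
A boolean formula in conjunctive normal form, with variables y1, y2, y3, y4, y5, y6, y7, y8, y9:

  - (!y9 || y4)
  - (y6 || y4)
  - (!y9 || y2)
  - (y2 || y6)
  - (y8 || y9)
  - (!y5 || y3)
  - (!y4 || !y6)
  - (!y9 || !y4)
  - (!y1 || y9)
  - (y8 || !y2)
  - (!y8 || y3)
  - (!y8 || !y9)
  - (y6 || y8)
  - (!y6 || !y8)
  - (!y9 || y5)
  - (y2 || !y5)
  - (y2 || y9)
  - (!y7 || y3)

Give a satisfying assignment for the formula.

y1=0, y2=1, y3=1, y4=1, y5=1, y6=0, y7=0, y8=1, y9=0

Check each clause:
  1. (y4 || !y9) — y4 is true.
  2. (y4 || y6) — y4 is true.
  3. (y2 || !y9) — y2 is true.
  4. (y2 || y6) — y2 is true.
  5. (y9 || y8) — y8 is true.
  6. (y3 || !y5) — y3 is true.
  7. (!y6 || !y4) — !y6 is true.
  8. (!y9 || !y4) — !y9 is true.
  9. (!y1 || y9) — !y1 is true.
  10. (!y2 || y8) — y8 is true.
  11. (y3 || !y8) — y3 is true.
  12. (!y8 || !y9) — !y9 is true.
  13. (y8 || y6) — y8 is true.
  14. (!y8 || !y6) — !y6 is true.
  15. (y5 || !y9) — y5 is true.
  16. (!y5 || y2) — y2 is true.
  17. (y2 || y9) — y2 is true.
  18. (!y7 || y3) — !y7 is true.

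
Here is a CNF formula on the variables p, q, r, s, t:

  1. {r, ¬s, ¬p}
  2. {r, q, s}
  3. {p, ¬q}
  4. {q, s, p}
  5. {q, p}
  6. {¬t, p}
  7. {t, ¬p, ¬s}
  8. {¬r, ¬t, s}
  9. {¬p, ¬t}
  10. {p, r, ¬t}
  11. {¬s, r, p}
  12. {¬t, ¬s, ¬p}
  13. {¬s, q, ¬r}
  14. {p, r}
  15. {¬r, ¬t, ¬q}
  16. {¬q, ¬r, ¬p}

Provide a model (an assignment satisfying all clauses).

Branch on p: take p = True.
  then t is forced to False.
  then s is forced to False.
Try q = True.
  then r is forced to False.

p = True  q = True  r = False  s = False  t = False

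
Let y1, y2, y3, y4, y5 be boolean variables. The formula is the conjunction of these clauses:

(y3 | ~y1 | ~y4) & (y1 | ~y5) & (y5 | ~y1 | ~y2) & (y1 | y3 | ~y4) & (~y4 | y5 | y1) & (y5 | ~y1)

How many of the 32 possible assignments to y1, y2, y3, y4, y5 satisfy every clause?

10

Case analysis on y1 and y5:
  y1=1, y5=1: y2 free; 3 ways for (y3,y4) × 2^1 = 6.
  y1=1, y5=0: a clause becomes empty — 0.
  y1=0, y5=1: a clause becomes empty — 0.
  y1=0, y5=0: remaining (y2,y3,y4) ∈ {(0,0,0); (0,1,0); (1,0,0); (1,1,0)} — 4.
Total: 6 + 0 + 0 + 4 = 10.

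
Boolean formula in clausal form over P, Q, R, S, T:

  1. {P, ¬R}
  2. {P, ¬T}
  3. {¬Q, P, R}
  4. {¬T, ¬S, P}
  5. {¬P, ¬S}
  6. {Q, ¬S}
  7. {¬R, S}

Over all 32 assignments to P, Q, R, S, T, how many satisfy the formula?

The models are:
  P=F Q=F R=F S=F T=F
  P=T Q=F R=F S=F T=F
  P=T Q=F R=F S=F T=T
  P=T Q=T R=F S=F T=F
  P=T Q=T R=F S=F T=T
That's 5 in total.

5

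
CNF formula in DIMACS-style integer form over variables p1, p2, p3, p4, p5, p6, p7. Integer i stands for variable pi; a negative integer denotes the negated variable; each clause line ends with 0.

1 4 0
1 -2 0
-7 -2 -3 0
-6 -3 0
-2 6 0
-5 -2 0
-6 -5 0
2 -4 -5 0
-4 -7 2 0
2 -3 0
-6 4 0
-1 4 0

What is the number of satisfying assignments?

6

Satisfying assignments:
  p1=0 p2=0 p3=0 p4=1 p5=0 p6=0 p7=0
  p1=0 p2=0 p3=0 p4=1 p5=0 p6=1 p7=0
  p1=1 p2=0 p3=0 p4=1 p5=0 p6=0 p7=0
  p1=1 p2=0 p3=0 p4=1 p5=0 p6=1 p7=0
  p1=1 p2=1 p3=0 p4=1 p5=0 p6=1 p7=0
  p1=1 p2=1 p3=0 p4=1 p5=0 p6=1 p7=1
That's 6 in total.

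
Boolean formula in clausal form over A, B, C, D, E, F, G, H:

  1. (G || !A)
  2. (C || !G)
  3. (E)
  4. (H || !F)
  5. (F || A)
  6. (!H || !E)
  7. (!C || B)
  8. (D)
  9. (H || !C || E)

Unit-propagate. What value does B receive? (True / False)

True

(E) stands alone — E = True.
From (!H || !E) and E = True: H = False.
(H || !F) with H = False leaves only !F, so F = False.
(F || A) with F = False leaves only A, so A = True.
In (!A || G), !A is now false; G must hold, so G = True.
(C || !G) with G = True leaves only C, so C = True.
From (B || !C) and C = True: B = True.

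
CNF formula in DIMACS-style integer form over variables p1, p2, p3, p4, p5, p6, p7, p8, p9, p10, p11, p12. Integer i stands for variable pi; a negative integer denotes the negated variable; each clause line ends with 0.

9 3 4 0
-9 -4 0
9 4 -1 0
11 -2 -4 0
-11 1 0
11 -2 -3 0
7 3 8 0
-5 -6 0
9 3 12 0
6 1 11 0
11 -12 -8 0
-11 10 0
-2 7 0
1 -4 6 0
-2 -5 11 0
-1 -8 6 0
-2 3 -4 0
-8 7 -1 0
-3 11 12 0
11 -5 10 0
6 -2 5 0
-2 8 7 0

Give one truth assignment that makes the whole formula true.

Pure literal: p2 appears only negated; assign p2 = False.
Pure literal: p10 appears only positively; assign p10 = True.
Branch on p1: take p1 = True.
Set p3 = True and propagate.
For the remaining variables, p4 = False, p5 = False, p6 = True, p7 = False, p8 = False, p9 = True, p11 = True, p12 = True works.

p1=True, p2=False, p3=True, p4=False, p5=False, p6=True, p7=False, p8=False, p9=True, p10=True, p11=True, p12=True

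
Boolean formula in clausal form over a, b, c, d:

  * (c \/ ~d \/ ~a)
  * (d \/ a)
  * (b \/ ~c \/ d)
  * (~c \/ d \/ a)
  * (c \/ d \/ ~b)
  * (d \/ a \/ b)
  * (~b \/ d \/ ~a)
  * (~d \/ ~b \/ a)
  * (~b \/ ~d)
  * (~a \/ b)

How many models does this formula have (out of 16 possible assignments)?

2

Satisfying assignments:
  a=F b=F c=F d=T
  a=F b=F c=T d=T
Count: 2.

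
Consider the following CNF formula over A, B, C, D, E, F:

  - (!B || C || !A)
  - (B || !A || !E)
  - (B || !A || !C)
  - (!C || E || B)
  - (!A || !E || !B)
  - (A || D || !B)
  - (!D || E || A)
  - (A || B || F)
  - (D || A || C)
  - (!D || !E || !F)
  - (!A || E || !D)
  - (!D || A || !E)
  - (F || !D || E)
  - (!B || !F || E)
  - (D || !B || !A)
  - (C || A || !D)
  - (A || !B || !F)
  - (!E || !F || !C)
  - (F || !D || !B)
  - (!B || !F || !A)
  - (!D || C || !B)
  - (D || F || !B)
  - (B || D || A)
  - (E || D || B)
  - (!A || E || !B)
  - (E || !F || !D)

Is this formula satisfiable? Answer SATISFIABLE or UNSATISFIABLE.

UNSATISFIABLE

B = True:
  D = True:
    propagation gives F=True, E=False; an empty clause results — contradiction.
  D = False:
    propagation gives A=True; an empty clause results — contradiction.
B = False:
  D = True:
    E = True:
      propagation gives A=False; contradiction.
    E = False:
      propagation gives C=False, A=True; contradiction.
  D = False:
    propagation gives A=True, E=False; an empty clause results — contradiction.
Every branch closes, so no satisfying assignment exists.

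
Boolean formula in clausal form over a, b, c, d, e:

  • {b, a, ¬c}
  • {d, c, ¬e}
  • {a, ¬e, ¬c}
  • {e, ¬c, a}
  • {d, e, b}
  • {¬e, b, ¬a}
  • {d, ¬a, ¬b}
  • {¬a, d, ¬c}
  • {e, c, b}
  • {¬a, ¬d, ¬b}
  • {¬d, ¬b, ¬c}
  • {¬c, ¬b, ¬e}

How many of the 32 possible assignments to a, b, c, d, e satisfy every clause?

The models are:
  a=0 b=0 c=0 d=1 e=1
  a=0 b=1 c=0 d=0 e=0
  a=0 b=1 c=0 d=1 e=0
  a=0 b=1 c=0 d=1 e=1
  a=1 b=0 c=1 d=1 e=0
That's 5 in total.

5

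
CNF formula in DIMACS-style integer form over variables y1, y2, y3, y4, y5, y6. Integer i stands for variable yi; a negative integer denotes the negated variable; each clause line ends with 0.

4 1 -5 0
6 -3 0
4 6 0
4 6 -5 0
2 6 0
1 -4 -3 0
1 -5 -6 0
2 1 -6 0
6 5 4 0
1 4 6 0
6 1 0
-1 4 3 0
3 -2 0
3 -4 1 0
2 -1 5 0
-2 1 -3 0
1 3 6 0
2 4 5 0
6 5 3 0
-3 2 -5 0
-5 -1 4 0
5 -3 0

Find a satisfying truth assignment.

Try y1 = True.
Try y2 = True.
  then y3 is forced to True.
  then y6 is forced to True.
  then y5 is forced to True.
  then y4 is forced to True.

y1 = T, y2 = T, y3 = T, y4 = T, y5 = T, y6 = T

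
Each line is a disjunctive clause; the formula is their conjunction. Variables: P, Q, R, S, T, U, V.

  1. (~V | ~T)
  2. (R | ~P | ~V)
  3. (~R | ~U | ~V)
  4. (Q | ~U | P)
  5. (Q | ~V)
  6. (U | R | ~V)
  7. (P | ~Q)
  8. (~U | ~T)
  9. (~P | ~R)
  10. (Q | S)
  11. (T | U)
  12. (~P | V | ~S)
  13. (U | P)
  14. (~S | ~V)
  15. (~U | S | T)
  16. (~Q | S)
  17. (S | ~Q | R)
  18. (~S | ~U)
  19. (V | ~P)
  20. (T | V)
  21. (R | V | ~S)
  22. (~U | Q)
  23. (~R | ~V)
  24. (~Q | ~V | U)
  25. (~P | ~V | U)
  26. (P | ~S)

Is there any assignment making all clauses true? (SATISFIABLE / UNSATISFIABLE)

UNSATISFIABLE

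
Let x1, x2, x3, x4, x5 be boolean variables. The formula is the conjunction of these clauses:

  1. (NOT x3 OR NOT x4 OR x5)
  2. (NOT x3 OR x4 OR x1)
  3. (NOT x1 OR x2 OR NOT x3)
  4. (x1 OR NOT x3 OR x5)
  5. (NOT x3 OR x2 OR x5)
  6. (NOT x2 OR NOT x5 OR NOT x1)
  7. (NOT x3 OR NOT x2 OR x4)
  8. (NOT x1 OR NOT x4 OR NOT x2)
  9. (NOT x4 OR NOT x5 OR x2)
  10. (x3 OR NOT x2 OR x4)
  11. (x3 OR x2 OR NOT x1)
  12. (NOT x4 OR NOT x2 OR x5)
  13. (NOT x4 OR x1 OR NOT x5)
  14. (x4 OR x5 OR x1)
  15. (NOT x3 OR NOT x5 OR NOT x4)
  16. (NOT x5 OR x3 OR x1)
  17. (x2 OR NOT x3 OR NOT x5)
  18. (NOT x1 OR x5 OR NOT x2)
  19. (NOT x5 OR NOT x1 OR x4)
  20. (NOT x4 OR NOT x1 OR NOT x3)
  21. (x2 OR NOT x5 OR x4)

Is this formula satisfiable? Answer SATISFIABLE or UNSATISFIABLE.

SATISFIABLE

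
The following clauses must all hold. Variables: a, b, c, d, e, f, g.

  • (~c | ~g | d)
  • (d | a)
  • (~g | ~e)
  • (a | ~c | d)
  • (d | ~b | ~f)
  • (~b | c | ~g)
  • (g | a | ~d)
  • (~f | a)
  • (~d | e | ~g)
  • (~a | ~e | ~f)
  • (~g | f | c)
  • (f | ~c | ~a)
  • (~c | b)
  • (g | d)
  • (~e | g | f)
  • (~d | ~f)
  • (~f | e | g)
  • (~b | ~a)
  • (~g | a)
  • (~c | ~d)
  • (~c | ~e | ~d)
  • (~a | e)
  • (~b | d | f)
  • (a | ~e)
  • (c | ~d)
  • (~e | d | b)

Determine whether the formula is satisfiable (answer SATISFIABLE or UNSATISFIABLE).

UNSATISFIABLE

d = True:
  propagation gives f=False, c=False; an empty clause results — contradiction.
d = False:
  propagation gives a=True, g=True, c=False, e=False; an empty clause results — contradiction.
Every branch closes, so no satisfying assignment exists.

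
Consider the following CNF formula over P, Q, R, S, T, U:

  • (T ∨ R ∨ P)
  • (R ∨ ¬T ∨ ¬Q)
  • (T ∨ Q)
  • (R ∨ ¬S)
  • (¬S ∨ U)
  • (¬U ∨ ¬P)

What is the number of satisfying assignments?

Case analysis on R and T:
  R=1, T=1: Q free; 4 ways for (P,S,U) × 2^1 = 8.
  R=1, T=0: remaining (P,Q,S,U) ∈ {(0,1,0,0); (0,1,0,1); (0,1,1,1); (1,1,0,0)} — 4.
  R=0, T=1: remaining (P,Q,S,U) ∈ {(0,0,0,0); (0,0,0,1); (1,0,0,0)} — 3.
  R=0, T=0: remaining (P,Q,S,U) ∈ {(1,1,0,0)} — 1.
Total: 8 + 4 + 3 + 1 = 16.

16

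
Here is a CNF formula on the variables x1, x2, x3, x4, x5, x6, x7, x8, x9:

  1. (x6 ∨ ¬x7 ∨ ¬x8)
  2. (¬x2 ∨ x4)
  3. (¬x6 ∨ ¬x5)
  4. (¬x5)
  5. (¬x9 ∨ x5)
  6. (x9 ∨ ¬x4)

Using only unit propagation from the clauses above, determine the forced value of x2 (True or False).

False

(¬x5) stands alone — x5 = False.
From (x5 ∨ ¬x9) and x5 = False: x9 = False.
(¬x4 ∨ x9) with x9 = False leaves only ¬x4, so x4 = False.
From (x4 ∨ ¬x2) and x4 = False: x2 = False.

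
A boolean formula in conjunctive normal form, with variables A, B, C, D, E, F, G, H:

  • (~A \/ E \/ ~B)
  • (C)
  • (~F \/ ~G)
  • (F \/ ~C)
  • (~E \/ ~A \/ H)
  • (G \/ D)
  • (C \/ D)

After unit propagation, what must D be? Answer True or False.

(C) stands alone — C = True.
From (~C \/ F) and C = True: F = True.
(~G \/ ~F): since F = True, the clause reduces to (~G). G = False.
(D \/ G): since G = False, the clause reduces to (D). D = True.

True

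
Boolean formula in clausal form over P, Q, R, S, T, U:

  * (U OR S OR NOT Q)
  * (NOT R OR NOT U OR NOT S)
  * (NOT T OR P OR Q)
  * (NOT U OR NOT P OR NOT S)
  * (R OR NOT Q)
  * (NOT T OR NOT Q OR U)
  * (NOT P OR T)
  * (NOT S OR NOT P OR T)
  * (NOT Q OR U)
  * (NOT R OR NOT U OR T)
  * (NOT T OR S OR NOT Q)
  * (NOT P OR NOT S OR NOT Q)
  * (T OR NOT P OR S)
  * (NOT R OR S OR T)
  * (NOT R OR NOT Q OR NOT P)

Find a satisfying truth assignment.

P=True  Q=False  R=False  S=True  T=True  U=False

Check each clause:
  1. (U OR NOT Q OR S) — S is true.
  2. (NOT R OR NOT U OR NOT S) — NOT U is true.
  3. (P OR NOT T OR Q) — P is true.
  4. (NOT U OR NOT P OR NOT S) — NOT U is true.
  5. (R OR NOT Q) — NOT Q is true.
  6. (NOT T OR U OR NOT Q) — NOT Q is true.
  7. (T OR NOT P) — T is true.
  8. (NOT S OR NOT P OR T) — T is true.
  9. (NOT Q OR U) — NOT Q is true.
  10. (NOT R OR NOT U OR T) — NOT R is true.
  11. (S OR NOT Q OR NOT T) — S is true.
  12. (NOT P OR NOT S OR NOT Q) — NOT Q is true.
  13. (S OR T OR NOT P) — S is true.
  14. (NOT R OR T OR S) — T is true.
  15. (NOT R OR NOT P OR NOT Q) — NOT R is true.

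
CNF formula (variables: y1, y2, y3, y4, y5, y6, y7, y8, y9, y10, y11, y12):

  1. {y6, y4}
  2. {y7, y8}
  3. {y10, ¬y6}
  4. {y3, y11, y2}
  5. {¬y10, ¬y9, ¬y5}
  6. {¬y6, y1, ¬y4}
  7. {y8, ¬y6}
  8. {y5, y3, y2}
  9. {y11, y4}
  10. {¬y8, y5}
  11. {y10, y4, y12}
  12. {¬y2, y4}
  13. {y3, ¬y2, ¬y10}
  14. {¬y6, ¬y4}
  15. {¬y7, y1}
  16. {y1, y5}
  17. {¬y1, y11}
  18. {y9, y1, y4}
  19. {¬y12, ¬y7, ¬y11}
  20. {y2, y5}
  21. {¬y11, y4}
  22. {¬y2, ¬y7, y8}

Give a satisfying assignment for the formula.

y1=1, y2=1, y3=1, y4=1, y5=1, y6=0, y7=1, y8=1, y9=1, y10=0, y11=1, y12=0

Pure literal: y3 appears only positively; assign y3 = True.
Branch on y1: take y1 = True.
  then y11 is forced to True.
  then y4 is forced to True.
  then y6 is forced to False.
Set y2 = True and propagate.
The remaining clauses are satisfied by y5 = True, y7 = True, y8 = True, y9 = True, y10 = False, y12 = False.
Every clause has at least one true literal under this assignment.
Check each clause:
  1. {y6, y4} — y4 is true.
  2. {y8, y7} — y8 is true.
  3. {¬y6, y10} — ¬y6 is true.
  4. {y11, y2, y3} — y3 is true.
  5. {¬y10, ¬y9, ¬y5} — ¬y10 is true.
  6. {y1, ¬y6, ¬y4} — y1 is true.
  7. {y8, ¬y6} — y8 is true.
  8. {y5, y2, y3} — y2 is true.
  9. {y4, y11} — y11 is true.
  10. {y5, ¬y8} — y5 is true.
  11. {y4, y12, y10} — y4 is true.
  12. {¬y2, y4} — y4 is true.
  13. {¬y10, ¬y2, y3} — y3 is true.
  14. {¬y4, ¬y6} — ¬y6 is true.
  15. {y1, ¬y7} — y1 is true.
  16. {y5, y1} — y1 is true.
  17. {¬y1, y11} — y11 is true.
  18. {y9, y1, y4} — y1 is true.
  19. {¬y12, ¬y11, ¬y7} — ¬y12 is true.
  20. {y2, y5} — y2 is true.
  21. {y4, ¬y11} — y4 is true.
  22. {¬y7, y8, ¬y2} — y8 is true.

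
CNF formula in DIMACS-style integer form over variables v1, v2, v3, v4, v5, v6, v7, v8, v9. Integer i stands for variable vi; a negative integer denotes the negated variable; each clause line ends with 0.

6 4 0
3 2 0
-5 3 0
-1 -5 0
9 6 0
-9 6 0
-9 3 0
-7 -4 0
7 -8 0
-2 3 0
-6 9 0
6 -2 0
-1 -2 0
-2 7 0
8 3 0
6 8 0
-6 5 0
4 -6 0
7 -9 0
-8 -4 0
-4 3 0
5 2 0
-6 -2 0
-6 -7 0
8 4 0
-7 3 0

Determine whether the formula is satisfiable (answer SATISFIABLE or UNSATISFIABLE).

UNSATISFIABLE

v6 = True:
  propagation gives v9=True, v3=True, v5=True, v1=False; an empty clause results — contradiction.
v6 = False:
  propagation gives v4=True, v9=True; an empty clause results — contradiction.
Every branch closes, so no satisfying assignment exists.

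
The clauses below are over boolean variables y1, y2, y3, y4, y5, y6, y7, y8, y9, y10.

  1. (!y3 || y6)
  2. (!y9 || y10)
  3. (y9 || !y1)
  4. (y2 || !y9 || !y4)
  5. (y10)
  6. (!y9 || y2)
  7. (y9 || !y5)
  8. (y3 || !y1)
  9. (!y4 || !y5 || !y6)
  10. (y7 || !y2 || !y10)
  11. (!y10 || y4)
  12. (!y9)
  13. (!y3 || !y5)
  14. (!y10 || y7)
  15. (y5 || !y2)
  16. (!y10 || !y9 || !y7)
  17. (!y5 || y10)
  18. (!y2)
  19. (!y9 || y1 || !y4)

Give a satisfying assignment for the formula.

y1=False, y2=False, y3=True, y4=True, y5=False, y6=True, y7=True, y8=True, y9=False, y10=True

(y10) is a unit clause, so y10 = True.
(y4) is a unit clause, so y4 = True.
(!y9) is a unit clause, so y9 = False.
The clause (!y1) is unit: y1 must be False.
The clause (!y5) is unit: y5 must be False.
The clause (y7) is unit: y7 must be True.
(!y2) is a unit clause, so y2 = False.
Pure literal: y6 appears only positively; assign y6 = True.
y3, y8 are now unconstrained; take y3 = True, y8 = True.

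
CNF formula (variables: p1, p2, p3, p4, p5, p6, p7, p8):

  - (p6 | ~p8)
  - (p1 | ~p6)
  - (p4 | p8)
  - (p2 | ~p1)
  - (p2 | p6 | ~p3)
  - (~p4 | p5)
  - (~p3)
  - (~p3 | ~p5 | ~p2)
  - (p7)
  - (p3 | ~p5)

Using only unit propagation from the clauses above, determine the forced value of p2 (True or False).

True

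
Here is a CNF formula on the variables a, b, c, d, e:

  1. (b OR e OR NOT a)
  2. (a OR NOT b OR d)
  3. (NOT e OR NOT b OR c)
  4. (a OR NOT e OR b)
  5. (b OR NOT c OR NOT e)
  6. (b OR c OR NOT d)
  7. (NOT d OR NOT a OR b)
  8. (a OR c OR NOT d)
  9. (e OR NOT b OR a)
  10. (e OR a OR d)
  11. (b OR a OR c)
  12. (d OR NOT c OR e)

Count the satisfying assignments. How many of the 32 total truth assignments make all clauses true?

8

Split on b, then a.
  b=T, a=T: 5 of the 8 assignments to (c,d,e) work.
  b=T, a=F: remaining (c,d,e) ∈ {(T,T,T)} — 1.
  b=F, a=T: remaining (c,d,e) ∈ {(F,F,T)} — 1.
  b=F, a=F: remaining (c,d,e) ∈ {(T,T,F)} — 1.
Total: 5 + 1 + 1 + 1 = 8.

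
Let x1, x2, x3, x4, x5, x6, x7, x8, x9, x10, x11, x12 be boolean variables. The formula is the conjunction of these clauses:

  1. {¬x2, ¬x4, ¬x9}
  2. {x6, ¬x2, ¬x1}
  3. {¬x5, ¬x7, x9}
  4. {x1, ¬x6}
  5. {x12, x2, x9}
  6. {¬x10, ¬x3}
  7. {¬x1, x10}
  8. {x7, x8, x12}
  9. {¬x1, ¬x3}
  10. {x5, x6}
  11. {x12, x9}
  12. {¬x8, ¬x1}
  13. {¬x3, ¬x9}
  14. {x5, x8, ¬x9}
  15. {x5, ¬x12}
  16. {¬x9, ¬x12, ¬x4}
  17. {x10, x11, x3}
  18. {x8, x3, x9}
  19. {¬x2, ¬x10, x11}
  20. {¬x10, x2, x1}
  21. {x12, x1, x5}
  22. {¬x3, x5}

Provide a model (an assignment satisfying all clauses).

x1=0, x2=0, x3=1, x4=0, x5=1, x6=0, x7=0, x8=0, x9=0, x10=0, x11=1, x12=1

x4 occurs only negated in the remaining clauses — set x4 = False.
Pure literal: x11 appears only positively; assign x11 = True.
Branch on x1: take x1 = False.
  then x6 is forced to False.
  then x5 is forced to True.
Set x2 = False and propagate.
  then x10 is forced to False.
The remaining clauses are satisfied by x3 = True, x7 = False, x8 = False, x9 = False, x12 = True.
Every clause has at least one true literal under this assignment.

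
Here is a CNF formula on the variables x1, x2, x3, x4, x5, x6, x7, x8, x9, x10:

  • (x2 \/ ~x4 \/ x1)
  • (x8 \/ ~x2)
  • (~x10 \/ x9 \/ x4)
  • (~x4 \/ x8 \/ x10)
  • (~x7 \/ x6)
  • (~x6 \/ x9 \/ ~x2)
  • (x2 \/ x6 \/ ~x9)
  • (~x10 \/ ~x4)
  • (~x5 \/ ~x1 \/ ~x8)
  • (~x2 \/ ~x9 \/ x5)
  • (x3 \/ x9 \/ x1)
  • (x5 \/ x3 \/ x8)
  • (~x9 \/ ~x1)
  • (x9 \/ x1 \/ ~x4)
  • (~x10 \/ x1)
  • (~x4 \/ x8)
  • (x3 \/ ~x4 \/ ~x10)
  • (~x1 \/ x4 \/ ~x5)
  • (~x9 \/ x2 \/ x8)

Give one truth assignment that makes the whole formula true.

x1 = False, x2 = False, x3 = True, x4 = False, x5 = False, x6 = False, x7 = False, x8 = True, x9 = False, x10 = False

Check each clause:
  1. (x2 \/ x1 \/ ~x4) — ~x4 is true.
  2. (x8 \/ ~x2) — x8 is true.
  3. (x9 \/ ~x10 \/ x4) — ~x10 is true.
  4. (x10 \/ x8 \/ ~x4) — x8 is true.
  5. (x6 \/ ~x7) — ~x7 is true.
  6. (x9 \/ ~x2 \/ ~x6) — ~x6 is true.
  7. (~x9 \/ x6 \/ x2) — ~x9 is true.
  8. (~x4 \/ ~x10) — ~x4 is true.
  9. (~x1 \/ ~x8 \/ ~x5) — ~x5 is true.
  10. (~x9 \/ ~x2 \/ x5) — ~x2 is true.
  11. (x1 \/ x9 \/ x3) — x3 is true.
  12. (x3 \/ x8 \/ x5) — x8 is true.
  13. (~x1 \/ ~x9) — ~x1 is true.
  14. (~x4 \/ x9 \/ x1) — ~x4 is true.
  15. (x1 \/ ~x10) — ~x10 is true.
  16. (~x4 \/ x8) — x8 is true.
  17. (~x10 \/ ~x4 \/ x3) — x3 is true.
  18. (x4 \/ ~x1 \/ ~x5) — ~x5 is true.
  19. (x2 \/ x8 \/ ~x9) — x8 is true.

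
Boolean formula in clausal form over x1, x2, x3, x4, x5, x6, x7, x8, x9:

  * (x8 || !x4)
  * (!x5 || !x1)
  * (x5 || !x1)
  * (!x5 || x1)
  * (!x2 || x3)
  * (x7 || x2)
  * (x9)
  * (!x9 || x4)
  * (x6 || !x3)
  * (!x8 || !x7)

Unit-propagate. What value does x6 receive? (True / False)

(x9) is a unit clause: x9 = True.
In (!x9 || x4), !x9 is now false; x4 must hold, so x4 = True.
(!x4 || x8): since x4 = True, the clause reduces to (x8). x8 = True.
From (!x8 || !x7) and x8 = True: x7 = False.
From (x7 || x2) and x7 = False: x2 = True.
In (!x2 || x3), !x2 is now false; x3 must hold, so x3 = True.
(!x3 || x6) with x3 = True leaves only x6, so x6 = True.

True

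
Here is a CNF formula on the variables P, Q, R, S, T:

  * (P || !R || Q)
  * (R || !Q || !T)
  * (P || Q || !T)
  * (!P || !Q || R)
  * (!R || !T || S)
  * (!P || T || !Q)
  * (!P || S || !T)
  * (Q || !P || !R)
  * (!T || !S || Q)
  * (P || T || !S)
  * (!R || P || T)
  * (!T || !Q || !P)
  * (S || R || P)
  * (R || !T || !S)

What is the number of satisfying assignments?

Satisfying assignments:
  P=F Q=T R=T S=T T=T
  P=T Q=F R=F S=F T=F
  P=T Q=F R=F S=T T=F
Count: 3.

3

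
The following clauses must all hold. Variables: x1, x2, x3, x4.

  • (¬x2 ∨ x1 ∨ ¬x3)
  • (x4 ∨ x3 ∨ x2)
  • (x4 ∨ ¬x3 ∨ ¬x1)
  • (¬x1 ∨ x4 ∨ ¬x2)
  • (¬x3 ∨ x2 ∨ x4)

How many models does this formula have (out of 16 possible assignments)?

8

The models are:
  x1=0 x2=0 x3=0 x4=1
  x1=0 x2=0 x3=1 x4=1
  x1=0 x2=1 x3=0 x4=0
  x1=0 x2=1 x3=0 x4=1
  x1=1 x2=0 x3=0 x4=1
  x1=1 x2=0 x3=1 x4=1
  x1=1 x2=1 x3=0 x4=1
  x1=1 x2=1 x3=1 x4=1
That's 8 in total.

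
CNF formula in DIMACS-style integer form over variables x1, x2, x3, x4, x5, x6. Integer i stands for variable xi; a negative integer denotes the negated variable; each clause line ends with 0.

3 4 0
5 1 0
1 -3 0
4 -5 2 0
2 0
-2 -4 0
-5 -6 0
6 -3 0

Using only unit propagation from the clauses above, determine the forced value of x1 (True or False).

True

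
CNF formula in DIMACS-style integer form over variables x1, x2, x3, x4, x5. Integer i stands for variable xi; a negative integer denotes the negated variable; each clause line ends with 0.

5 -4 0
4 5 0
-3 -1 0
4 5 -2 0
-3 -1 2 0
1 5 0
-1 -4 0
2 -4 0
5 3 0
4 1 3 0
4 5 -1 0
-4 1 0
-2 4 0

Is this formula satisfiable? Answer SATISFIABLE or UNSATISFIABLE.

SATISFIABLE

x5 occurs only positively in the remaining clauses — set x5 = True.
Branch on x1: take x1 = True.
  then x3 is forced to False.
  then x4 is forced to False.
  then x2 is forced to False.
So x1 = T  x2 = F  x3 = F  x4 = F  x5 = T is a satisfying assignment.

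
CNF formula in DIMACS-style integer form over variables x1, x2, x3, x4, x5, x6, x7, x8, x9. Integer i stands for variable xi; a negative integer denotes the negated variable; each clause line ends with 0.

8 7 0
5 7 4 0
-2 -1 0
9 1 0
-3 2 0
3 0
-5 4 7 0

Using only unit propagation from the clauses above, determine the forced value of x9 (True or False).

Unit clause (x3) sets x3 = True.
(x2 OR NOT x3) with x3 = True leaves only x2, so x2 = True.
From (NOT x1 OR NOT x2) and x2 = True: x1 = False.
(x1 OR x9): since x1 = False, the clause reduces to (x9). x9 = True.

True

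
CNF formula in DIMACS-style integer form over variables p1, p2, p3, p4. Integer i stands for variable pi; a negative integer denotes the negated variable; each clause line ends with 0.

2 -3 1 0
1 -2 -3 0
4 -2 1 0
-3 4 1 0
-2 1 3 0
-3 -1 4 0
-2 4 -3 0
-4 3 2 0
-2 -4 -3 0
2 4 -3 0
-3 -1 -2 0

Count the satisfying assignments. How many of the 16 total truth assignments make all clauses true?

Satisfying assignments:
  p1=0 p2=0 p3=0 p4=0
  p1=1 p2=0 p3=0 p4=0
  p1=1 p2=0 p3=1 p4=1
  p1=1 p2=1 p3=0 p4=0
  p1=1 p2=1 p3=0 p4=1
Count: 5.

5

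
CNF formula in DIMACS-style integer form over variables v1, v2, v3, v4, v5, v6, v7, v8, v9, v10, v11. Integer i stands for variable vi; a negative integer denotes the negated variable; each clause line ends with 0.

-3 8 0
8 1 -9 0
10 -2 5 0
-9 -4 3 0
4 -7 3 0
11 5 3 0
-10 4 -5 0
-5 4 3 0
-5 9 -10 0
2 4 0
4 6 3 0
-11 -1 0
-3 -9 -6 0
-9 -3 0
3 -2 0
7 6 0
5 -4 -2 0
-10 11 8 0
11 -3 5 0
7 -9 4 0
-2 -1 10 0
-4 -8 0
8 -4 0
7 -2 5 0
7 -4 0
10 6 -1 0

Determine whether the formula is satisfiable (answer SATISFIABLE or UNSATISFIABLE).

Branch on v1: take v1 = False.
Branch on v2: take v2 = True.
  then v3 is forced to True.
  then v8 is forced to True.
  then v9 is forced to False.
  then v4 is forced to False.
Set v5 = True and propagate.
  then v10 is forced to False.
For the remaining variables, v6 = True, v7 = True, v11 = False works.
So v1=False, v2=True, v3=True, v4=False, v5=True, v6=True, v7=True, v8=True, v9=False, v10=False, v11=False is a satisfying assignment.

SATISFIABLE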